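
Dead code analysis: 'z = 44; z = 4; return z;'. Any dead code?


first assignment to z is overwritten before any read
Dead: 'z = 44'


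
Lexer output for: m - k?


Scan left to right, longest-match per lexeme
Tokens: ID(m), OP(-), ID(k)


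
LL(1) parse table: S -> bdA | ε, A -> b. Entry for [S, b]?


For [S, b]: 'b' ∈ FIRST(bdA)
Entry: S -> bdA


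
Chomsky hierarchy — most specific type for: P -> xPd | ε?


Single nonterminal LHS, but x^n d^n is not regular
Classification: Type 2 (Context-Free)


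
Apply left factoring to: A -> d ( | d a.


Common prefix: 'd'
Factored: A -> d A', A' -> ( | a


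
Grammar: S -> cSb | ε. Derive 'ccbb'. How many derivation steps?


Derivation: S => cSb => ccSbb => ccbb
Steps: 3


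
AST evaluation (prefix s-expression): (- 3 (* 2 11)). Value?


Evaluate inner: (* 2 11) = 22
Evaluate root: (- 3 22) = -19
Result: -19


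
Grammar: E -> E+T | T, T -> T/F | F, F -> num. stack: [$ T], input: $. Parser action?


lookahead ∉ {/} so T won't extend; reduce E -> T
Action: reduce (E -> T)


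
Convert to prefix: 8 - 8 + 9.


left-to-right (same/higher precedence on left): tree is (+ (- 8 8) 9)
Prefix: + - 8 8 9


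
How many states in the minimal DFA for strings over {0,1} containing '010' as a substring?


KMP-style automaton: 3 progress states + 1 absorbing accept = 4
Minimal DFA: 4 states


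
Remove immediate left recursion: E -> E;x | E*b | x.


Left-recursive alternatives: E;x, E*b; non-recursive: x
Introduce E': E -> xE', E' -> ;xE' | *bE' | ε


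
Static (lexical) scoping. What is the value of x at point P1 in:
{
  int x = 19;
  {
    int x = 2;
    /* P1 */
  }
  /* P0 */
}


x declared in the same block as P1
x = 2


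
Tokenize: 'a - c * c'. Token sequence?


Scan left to right, longest-match per lexeme
Tokens: ID(a), OP(-), ID(c), OP(*), ID(c)


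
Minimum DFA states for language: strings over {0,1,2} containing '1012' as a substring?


KMP-style automaton: 4 progress states + 1 absorbing accept = 5
Minimal DFA: 5 states


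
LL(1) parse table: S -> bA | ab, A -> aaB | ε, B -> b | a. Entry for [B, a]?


For [B, a]: 'a' ∈ FIRST(a)
Entry: B -> a


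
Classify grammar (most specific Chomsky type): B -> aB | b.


Right-linear: every RHS is a terminal or a terminal followed by one nonterminal
Classification: Type 3 (Regular)


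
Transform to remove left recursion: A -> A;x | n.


Left-recursive alternatives: A;x; non-recursive: n
Introduce A': A -> nA', A' -> ;xA' | ε


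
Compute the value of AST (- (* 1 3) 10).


Evaluate inner: (* 1 3) = 3
Evaluate root: (- 3 10) = -7
Result: -7


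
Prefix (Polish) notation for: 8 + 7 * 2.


'*' binds tighter: tree is (+ 8 (* 7 2))
Prefix: + 8 * 7 2


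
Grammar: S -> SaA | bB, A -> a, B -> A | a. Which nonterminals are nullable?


A nonterminal is nullable iff some alternative derives ε (directly, or every symbol in it is nullable)
Nullable: {}


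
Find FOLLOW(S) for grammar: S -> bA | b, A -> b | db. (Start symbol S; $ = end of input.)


$ ∈ FOLLOW(S). For each A -> αBβ: add FIRST(β)\{ε} to FOLLOW(B); if β nullable, add FOLLOW(A).
FOLLOW(S) = {$}


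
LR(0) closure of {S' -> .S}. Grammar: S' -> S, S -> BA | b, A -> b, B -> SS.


Start: S' -> .S
For each item with dot before a nonterminal B, add B -> .γ for every B-production
Closure: [S' -> .S, S -> .BA, S -> .b, B -> .SS]


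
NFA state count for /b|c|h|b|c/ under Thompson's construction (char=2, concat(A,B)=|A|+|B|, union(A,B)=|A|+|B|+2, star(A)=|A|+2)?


Syntax tree has 5 char leaf(s), 4 union(s), 0 star(s)
chars contribute 5×2 = 10; each union adds +2; each star adds +2
Total: 10 + 8 + 0 = 18 states


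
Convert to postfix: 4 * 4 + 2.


Left to right (same or higher precedence on left)
Postfix: 4 4 * 2 +


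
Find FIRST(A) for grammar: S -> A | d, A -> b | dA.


Per alternative of A: FIRST(b) = {b}; FIRST(dA) = {d}
FIRST(A) = {b, d}


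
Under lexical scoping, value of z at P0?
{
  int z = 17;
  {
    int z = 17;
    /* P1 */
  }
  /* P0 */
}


z declared in the same block as P0
z = 17


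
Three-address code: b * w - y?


Break into single-operator statements:
t1 = b * w
t2 = t1 - y


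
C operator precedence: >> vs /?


'/' is multiplicative (level 10); '>>' is shift (level 8)
Higher level binds tighter
'/' has higher precedence than '>>'


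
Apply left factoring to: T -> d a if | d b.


Common prefix: 'd'
Factored: T -> d T', T' -> a if | b


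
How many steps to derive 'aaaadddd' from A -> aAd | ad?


Derivation: A => aAd => aaAdd => aaaAddd => aaaadddd
Steps: 4


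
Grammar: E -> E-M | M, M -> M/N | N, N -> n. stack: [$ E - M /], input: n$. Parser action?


no handle; shift 'n'
Action: shift


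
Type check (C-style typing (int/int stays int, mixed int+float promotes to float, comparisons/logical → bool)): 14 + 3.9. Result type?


Operand types: int + float
Rule: mixed int/float promotes to float; int/int stays int
Result type: float


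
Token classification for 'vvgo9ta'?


Pattern: letter/underscore followed by alphanumerics, not a keyword
Type: IDENTIFIER


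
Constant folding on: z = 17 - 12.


17 - 12 = 5 at compile time
Optimized: z = 5


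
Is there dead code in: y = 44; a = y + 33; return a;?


y is read by a's definition; a is returned
No dead code


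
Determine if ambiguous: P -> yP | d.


right-linear, alternatives start with distinct terminals 'y' vs 'd': unique leftmost derivation
Unambiguous


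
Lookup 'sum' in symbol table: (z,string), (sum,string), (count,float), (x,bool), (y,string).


Lookup 'sum' → type string


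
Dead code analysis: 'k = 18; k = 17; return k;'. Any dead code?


first assignment to k is overwritten before any read
Dead: 'k = 18'


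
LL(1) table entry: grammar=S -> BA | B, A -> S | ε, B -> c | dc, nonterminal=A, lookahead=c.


For [A, c]: 'c' ∈ FIRST(S)
Entry: A -> S


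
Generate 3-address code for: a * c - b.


Break into single-operator statements:
t1 = a * c
t2 = t1 - b


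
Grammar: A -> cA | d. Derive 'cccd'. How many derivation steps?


Derivation: A => cA => ccA => cccA => cccd
Steps: 4


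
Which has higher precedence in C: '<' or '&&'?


'<' is relational (level 7); '&&' is logical AND (level 2)
Higher level binds tighter
'<' has higher precedence than '&&'


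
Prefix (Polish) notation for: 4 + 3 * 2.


'*' binds tighter: tree is (+ 4 (* 3 2))
Prefix: + 4 * 3 2


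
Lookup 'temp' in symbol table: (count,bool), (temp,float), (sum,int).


Lookup 'temp' → type float


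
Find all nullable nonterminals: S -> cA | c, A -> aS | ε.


A nonterminal is nullable iff some alternative derives ε (directly, or every symbol in it is nullable)
Nullable: {A}


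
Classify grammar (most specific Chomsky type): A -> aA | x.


Right-linear: every RHS is a terminal or a terminal followed by one nonterminal
Classification: Type 3 (Regular)


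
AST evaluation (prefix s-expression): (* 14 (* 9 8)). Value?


Evaluate inner: (* 9 8) = 72
Evaluate root: (* 14 72) = 1008
Result: 1008


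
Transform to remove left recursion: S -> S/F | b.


Left-recursive alternatives: S/F; non-recursive: b
Introduce S': S -> bS', S' -> /FS' | ε


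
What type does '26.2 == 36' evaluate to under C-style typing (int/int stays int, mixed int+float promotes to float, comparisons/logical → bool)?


Operand types: float == int
Rule: comparison yields bool
Result type: bool


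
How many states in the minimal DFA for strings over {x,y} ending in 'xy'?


Track the longest suffix of input matching a prefix of 'xy': 3 classes (prefixes of length 0..2)
Minimal DFA: 3 states


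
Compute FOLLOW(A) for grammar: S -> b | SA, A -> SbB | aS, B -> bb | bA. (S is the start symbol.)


$ ∈ FOLLOW(S). For each A -> αBβ: add FIRST(β)\{ε} to FOLLOW(B); if β nullable, add FOLLOW(A).
FOLLOW(A) = {$, a, b}


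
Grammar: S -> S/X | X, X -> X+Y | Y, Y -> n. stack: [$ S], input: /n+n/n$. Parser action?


shift '/' to continue S -> S/X
Action: shift


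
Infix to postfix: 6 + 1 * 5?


* has higher precedence, evaluate 1*5 first
Postfix: 6 1 5 * +


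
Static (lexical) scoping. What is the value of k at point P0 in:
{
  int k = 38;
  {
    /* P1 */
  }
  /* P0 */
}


k declared in the same block as P0
k = 38


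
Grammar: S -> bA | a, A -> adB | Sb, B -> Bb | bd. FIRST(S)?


Per alternative of S: FIRST(bA) = {b}; FIRST(a) = {a}
FIRST(S) = {a, b}


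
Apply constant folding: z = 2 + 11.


2 + 11 = 13 at compile time
Optimized: z = 13


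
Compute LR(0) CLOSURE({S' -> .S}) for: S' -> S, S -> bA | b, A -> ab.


Start: S' -> .S
For each item with dot before a nonterminal B, add B -> .γ for every B-production
Closure: [S' -> .S, S -> .bA, S -> .b]


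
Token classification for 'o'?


Pattern: letter/underscore followed by alphanumerics, not a keyword
Type: IDENTIFIER


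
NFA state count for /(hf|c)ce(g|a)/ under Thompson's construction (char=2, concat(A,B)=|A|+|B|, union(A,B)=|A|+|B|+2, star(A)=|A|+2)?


Syntax tree has 7 char leaf(s), 2 union(s), 0 star(s)
chars contribute 7×2 = 14; each union adds +2; each star adds +2
Total: 14 + 4 + 0 = 18 states


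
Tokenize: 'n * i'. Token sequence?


Scan left to right, longest-match per lexeme
Tokens: ID(n), OP(*), ID(i)


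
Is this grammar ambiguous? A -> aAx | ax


balanced a^n…x^n: each string has a unique parse
Unambiguous


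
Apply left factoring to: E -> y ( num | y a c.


Common prefix: 'y'
Factored: E -> y E', E' -> ( num | a c


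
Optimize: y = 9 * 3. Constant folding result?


9 * 3 = 27 at compile time
Optimized: y = 27


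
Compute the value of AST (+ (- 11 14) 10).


Evaluate inner: (- 11 14) = -3
Evaluate root: (+ -3 10) = 7
Result: 7


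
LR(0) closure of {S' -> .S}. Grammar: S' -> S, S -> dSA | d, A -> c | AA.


Start: S' -> .S
For each item with dot before a nonterminal B, add B -> .γ for every B-production
Closure: [S' -> .S, S -> .dSA, S -> .d]


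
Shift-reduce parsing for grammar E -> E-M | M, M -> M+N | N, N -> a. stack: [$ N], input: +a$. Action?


'N' (not preceded by M+) is the handle for M -> N
Action: reduce (M -> N)


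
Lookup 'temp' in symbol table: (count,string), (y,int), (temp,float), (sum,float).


Lookup 'temp' → type float


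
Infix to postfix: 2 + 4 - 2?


Left to right (same or higher precedence on left)
Postfix: 2 4 + 2 -


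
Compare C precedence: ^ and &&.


'^' is bitwise XOR (level 4); '&&' is logical AND (level 2)
Higher level binds tighter
'^' has higher precedence than '&&'


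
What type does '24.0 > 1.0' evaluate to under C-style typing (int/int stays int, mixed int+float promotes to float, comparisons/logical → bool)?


Operand types: float > float
Rule: comparison yields bool
Result type: bool


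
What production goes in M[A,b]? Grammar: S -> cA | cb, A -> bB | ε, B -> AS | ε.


For [A, b]: 'b' ∈ FIRST(bB)
Entry: A -> bB


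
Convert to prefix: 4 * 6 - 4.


left-to-right (same/higher precedence on left): tree is (- (* 4 6) 4)
Prefix: - * 4 6 4


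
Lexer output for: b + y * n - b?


Scan left to right, longest-match per lexeme
Tokens: ID(b), OP(+), ID(y), OP(*), ID(n), OP(-), ID(b)


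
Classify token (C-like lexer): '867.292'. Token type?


Pattern: digits with a decimal point
Type: FLOAT_LITERAL


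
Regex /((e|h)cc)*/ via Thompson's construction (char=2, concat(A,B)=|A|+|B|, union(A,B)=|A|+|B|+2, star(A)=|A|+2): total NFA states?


Syntax tree has 4 char leaf(s), 1 union(s), 1 star(s)
chars contribute 4×2 = 8; each union adds +2; each star adds +2
Total: 8 + 2 + 2 = 12 states


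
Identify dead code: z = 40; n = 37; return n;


z is assigned but never read
Dead: 'z = 40'


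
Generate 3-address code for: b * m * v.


Break into single-operator statements:
t1 = b * m
t2 = t1 * v


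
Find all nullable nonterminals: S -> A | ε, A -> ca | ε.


A nonterminal is nullable iff some alternative derives ε (directly, or every symbol in it is nullable)
Nullable: {A, S}


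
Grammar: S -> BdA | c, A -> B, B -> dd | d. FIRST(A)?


Per alternative of A: FIRST(B) = {d}
FIRST(A) = {d}


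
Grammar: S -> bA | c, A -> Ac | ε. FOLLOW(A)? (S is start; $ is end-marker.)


$ ∈ FOLLOW(S). For each A -> αBβ: add FIRST(β)\{ε} to FOLLOW(B); if β nullable, add FOLLOW(A).
FOLLOW(A) = {$, c}


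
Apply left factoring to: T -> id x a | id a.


Common prefix: 'id'
Factored: T -> id T', T' -> x a | a


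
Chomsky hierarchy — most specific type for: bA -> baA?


LHS has context (more than one symbol) and |LHS| ≤ |RHS|
Classification: Type 1 (Context-Sensitive)


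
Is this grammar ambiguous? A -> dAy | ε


balanced d^n…y^n: each string has a unique parse
Unambiguous


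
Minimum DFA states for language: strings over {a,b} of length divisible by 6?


Track length mod 6: states 0..5, accept at 0
Minimal DFA: 6 states


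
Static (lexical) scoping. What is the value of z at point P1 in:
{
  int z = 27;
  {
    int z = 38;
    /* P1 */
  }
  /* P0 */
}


z declared in the same block as P1
z = 38


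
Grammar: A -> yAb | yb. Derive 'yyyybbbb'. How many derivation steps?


Derivation: A => yAb => yyAbb => yyyAbbb => yyyybbbb
Steps: 4


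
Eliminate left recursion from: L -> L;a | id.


Left-recursive alternatives: L;a; non-recursive: id
Introduce L': L -> idL', L' -> ;aL' | ε


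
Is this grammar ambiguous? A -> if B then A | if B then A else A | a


dangling else: 'if B then if B then a else a' parses two ways
Ambiguous


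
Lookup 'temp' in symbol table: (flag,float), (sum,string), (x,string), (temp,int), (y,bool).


Lookup 'temp' → type int


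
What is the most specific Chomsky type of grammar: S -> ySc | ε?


Single nonterminal LHS, but y^n c^n is not regular
Classification: Type 2 (Context-Free)


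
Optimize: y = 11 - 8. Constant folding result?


11 - 8 = 3 at compile time
Optimized: y = 3


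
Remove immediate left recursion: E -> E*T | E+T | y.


Left-recursive alternatives: E*T, E+T; non-recursive: y
Introduce E': E -> yE', E' -> *TE' | +TE' | ε


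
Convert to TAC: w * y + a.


Break into single-operator statements:
t1 = w * y
t2 = t1 + a


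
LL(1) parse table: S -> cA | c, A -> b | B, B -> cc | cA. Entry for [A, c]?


For [A, c]: 'c' ∈ FIRST(B)
Entry: A -> B


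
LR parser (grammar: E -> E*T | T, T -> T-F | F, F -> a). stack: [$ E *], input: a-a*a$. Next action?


no handle ('E*' is not any RHS); shift 'a'
Action: shift


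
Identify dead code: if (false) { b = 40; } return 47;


condition is constant false, so the whole block is unreachable
Dead: 'if (false) { b = 40; }'


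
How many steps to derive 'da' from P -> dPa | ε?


Derivation: P => dPa => da
Steps: 2


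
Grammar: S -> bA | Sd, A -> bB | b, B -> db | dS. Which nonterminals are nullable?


A nonterminal is nullable iff some alternative derives ε (directly, or every symbol in it is nullable)
Nullable: {}


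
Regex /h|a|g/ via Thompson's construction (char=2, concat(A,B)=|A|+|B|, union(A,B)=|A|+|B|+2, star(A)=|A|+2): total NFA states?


Syntax tree has 3 char leaf(s), 2 union(s), 0 star(s)
chars contribute 3×2 = 6; each union adds +2; each star adds +2
Total: 6 + 4 + 0 = 10 states


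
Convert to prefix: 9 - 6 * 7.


'*' binds tighter: tree is (- 9 (* 6 7))
Prefix: - 9 * 6 7


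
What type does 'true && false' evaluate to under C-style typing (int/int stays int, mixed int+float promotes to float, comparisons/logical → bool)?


Operand types: bool && bool
Rule: logical operators take bool operands and yield bool
Result type: bool


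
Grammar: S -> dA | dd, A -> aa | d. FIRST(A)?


Per alternative of A: FIRST(aa) = {a}; FIRST(d) = {d}
FIRST(A) = {a, d}


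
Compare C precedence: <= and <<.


'<<' is shift (level 8); '<=' is relational (level 7)
Higher level binds tighter
'<<' has higher precedence than '<='


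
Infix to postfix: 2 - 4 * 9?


* has higher precedence, evaluate 4*9 first
Postfix: 2 4 9 * -


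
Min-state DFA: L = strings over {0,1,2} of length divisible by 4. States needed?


Track length mod 4: states 0..3, accept at 0
Minimal DFA: 4 states


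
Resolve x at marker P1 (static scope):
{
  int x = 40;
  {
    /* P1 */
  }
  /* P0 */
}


P1's block does not declare x; resolves to the enclosing declaration at depth 0
x = 40


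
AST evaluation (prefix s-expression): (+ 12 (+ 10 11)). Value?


Evaluate inner: (+ 10 11) = 21
Evaluate root: (+ 12 21) = 33
Result: 33


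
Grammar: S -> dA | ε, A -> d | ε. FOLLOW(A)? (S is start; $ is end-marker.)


$ ∈ FOLLOW(S). For each A -> αBβ: add FIRST(β)\{ε} to FOLLOW(B); if β nullable, add FOLLOW(A).
FOLLOW(A) = {$}


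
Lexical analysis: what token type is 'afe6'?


Pattern: letter/underscore followed by alphanumerics, not a keyword
Type: IDENTIFIER


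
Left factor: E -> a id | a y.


Common prefix: 'a'
Factored: E -> a E', E' -> id | y


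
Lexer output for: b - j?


Scan left to right, longest-match per lexeme
Tokens: ID(b), OP(-), ID(j)


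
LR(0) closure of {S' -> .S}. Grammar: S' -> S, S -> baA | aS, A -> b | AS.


Start: S' -> .S
For each item with dot before a nonterminal B, add B -> .γ for every B-production
Closure: [S' -> .S, S -> .baA, S -> .aS]


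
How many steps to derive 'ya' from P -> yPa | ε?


Derivation: P => yPa => ya
Steps: 2


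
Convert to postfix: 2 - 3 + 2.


Left to right (same or higher precedence on left)
Postfix: 2 3 - 2 +


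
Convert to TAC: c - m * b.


Break into single-operator statements:
t1 = m * b
t2 = c - t1


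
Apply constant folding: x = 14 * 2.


14 * 2 = 28 at compile time
Optimized: x = 28


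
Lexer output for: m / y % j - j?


Scan left to right, longest-match per lexeme
Tokens: ID(m), OP(/), ID(y), OP(%), ID(j), OP(-), ID(j)


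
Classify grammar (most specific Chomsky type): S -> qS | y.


Right-linear: every RHS is a terminal or a terminal followed by one nonterminal
Classification: Type 3 (Regular)


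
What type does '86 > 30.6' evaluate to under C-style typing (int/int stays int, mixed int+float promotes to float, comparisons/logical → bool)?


Operand types: int > float
Rule: comparison yields bool
Result type: bool


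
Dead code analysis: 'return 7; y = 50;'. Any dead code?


statement follows a return and is unreachable
Dead: 'y = 50'


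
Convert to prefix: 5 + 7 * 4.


'*' binds tighter: tree is (+ 5 (* 7 4))
Prefix: + 5 * 7 4


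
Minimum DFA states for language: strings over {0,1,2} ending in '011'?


Track the longest suffix of input matching a prefix of '011': 4 classes (prefixes of length 0..3)
Minimal DFA: 4 states


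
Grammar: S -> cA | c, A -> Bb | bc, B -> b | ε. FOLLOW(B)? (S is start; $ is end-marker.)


$ ∈ FOLLOW(S). For each A -> αBβ: add FIRST(β)\{ε} to FOLLOW(B); if β nullable, add FOLLOW(A).
FOLLOW(B) = {b}


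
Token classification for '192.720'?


Pattern: digits with a decimal point
Type: FLOAT_LITERAL


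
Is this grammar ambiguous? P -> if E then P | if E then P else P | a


dangling else: 'if E then if E then a else a' parses two ways
Ambiguous


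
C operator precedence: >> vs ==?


'>>' is shift (level 8); '==' is equality (level 6)
Higher level binds tighter
'>>' has higher precedence than '=='


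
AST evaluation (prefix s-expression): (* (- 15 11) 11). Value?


Evaluate inner: (- 15 11) = 4
Evaluate root: (* 4 11) = 44
Result: 44


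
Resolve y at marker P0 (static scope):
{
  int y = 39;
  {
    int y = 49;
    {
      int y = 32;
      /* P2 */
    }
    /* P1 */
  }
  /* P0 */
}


y declared in the same block as P0
y = 39


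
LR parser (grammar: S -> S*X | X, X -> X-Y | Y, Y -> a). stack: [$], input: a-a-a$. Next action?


no handle on stack; shift 'a'
Action: shift


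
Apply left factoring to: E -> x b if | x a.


Common prefix: 'x'
Factored: E -> x E', E' -> b if | a


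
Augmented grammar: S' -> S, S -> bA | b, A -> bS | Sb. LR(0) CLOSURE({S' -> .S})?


Start: S' -> .S
For each item with dot before a nonterminal B, add B -> .γ for every B-production
Closure: [S' -> .S, S -> .bA, S -> .b]


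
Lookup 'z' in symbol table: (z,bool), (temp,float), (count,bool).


Lookup 'z' → type bool


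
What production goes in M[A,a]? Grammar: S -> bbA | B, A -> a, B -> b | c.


For [A, a]: 'a' ∈ FIRST(a)
Entry: A -> a


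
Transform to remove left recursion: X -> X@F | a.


Left-recursive alternatives: X@F; non-recursive: a
Introduce X': X -> aX', X' -> @FX' | ε


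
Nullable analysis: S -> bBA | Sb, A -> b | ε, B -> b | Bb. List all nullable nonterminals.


A nonterminal is nullable iff some alternative derives ε (directly, or every symbol in it is nullable)
Nullable: {A}


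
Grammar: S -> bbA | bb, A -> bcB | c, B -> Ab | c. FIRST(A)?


Per alternative of A: FIRST(bcB) = {b}; FIRST(c) = {c}
FIRST(A) = {b, c}


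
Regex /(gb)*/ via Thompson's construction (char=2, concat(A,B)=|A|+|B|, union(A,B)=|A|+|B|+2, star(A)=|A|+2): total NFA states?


Syntax tree has 2 char leaf(s), 0 union(s), 1 star(s)
chars contribute 2×2 = 4; each union adds +2; each star adds +2
Total: 4 + 0 + 2 = 6 states


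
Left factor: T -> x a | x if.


Common prefix: 'x'
Factored: T -> x T', T' -> a | if


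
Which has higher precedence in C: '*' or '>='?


'*' is multiplicative (level 10); '>=' is relational (level 7)
Higher level binds tighter
'*' has higher precedence than '>='


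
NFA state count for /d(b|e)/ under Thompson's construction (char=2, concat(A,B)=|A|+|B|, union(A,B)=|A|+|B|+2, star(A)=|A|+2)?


Syntax tree has 3 char leaf(s), 1 union(s), 0 star(s)
chars contribute 3×2 = 6; each union adds +2; each star adds +2
Total: 6 + 2 + 0 = 8 states


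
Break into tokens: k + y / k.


Scan left to right, longest-match per lexeme
Tokens: ID(k), OP(+), ID(y), OP(/), ID(k)


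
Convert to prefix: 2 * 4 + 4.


left-to-right (same/higher precedence on left): tree is (+ (* 2 4) 4)
Prefix: + * 2 4 4


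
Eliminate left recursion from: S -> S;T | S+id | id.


Left-recursive alternatives: S;T, S+id; non-recursive: id
Introduce S': S -> idS', S' -> ;TS' | +idS' | ε


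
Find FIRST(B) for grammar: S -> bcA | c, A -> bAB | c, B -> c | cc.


Per alternative of B: FIRST(c) = {c}; FIRST(cc) = {c}
FIRST(B) = {c}


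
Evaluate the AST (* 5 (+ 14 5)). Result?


Evaluate inner: (+ 14 5) = 19
Evaluate root: (* 5 19) = 95
Result: 95


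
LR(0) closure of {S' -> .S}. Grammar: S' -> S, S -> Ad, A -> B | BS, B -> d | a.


Start: S' -> .S
For each item with dot before a nonterminal B, add B -> .γ for every B-production
Closure: [S' -> .S, S -> .Ad, A -> .B, A -> .BS, B -> .d, B -> .a]


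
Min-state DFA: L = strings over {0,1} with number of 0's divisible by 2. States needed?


Track (count of 0) mod 2: states 0..1, accept at 0
Minimal DFA: 2 states


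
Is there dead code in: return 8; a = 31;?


statement follows a return and is unreachable
Dead: 'a = 31'


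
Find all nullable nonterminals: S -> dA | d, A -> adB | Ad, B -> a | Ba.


A nonterminal is nullable iff some alternative derives ε (directly, or every symbol in it is nullable)
Nullable: {}


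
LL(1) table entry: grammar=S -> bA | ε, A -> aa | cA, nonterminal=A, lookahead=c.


For [A, c]: 'c' ∈ FIRST(cA)
Entry: A -> cA


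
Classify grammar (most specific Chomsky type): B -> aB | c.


Right-linear: every RHS is a terminal or a terminal followed by one nonterminal
Classification: Type 3 (Regular)


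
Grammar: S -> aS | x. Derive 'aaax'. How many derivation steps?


Derivation: S => aS => aaS => aaaS => aaax
Steps: 4


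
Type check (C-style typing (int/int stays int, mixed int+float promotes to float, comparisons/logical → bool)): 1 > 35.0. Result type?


Operand types: int > float
Rule: comparison yields bool
Result type: bool


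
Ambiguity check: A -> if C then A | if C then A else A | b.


dangling else: 'if C then if C then b else b' parses two ways
Ambiguous


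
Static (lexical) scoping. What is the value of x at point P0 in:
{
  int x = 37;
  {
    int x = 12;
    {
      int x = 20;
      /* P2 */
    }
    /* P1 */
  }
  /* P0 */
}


x declared in the same block as P0
x = 37


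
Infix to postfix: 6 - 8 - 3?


Left to right (same or higher precedence on left)
Postfix: 6 8 - 3 -


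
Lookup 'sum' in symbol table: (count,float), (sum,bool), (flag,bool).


Lookup 'sum' → type bool


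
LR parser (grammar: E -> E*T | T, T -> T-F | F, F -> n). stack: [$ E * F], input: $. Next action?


'F' (not preceded by T-) is the handle for T -> F
Action: reduce (T -> F)


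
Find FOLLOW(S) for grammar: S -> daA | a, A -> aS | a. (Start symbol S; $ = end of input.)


$ ∈ FOLLOW(S). For each A -> αBβ: add FIRST(β)\{ε} to FOLLOW(B); if β nullable, add FOLLOW(A).
FOLLOW(S) = {$}


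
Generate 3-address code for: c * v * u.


Break into single-operator statements:
t1 = c * v
t2 = t1 * u


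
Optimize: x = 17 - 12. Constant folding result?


17 - 12 = 5 at compile time
Optimized: x = 5


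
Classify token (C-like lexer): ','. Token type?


Pattern: delimiter/punctuation
Type: PUNCTUATION


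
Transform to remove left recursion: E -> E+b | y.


Left-recursive alternatives: E+b; non-recursive: y
Introduce E': E -> yE', E' -> +bE' | ε


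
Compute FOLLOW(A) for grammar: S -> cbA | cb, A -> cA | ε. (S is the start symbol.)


$ ∈ FOLLOW(S). For each A -> αBβ: add FIRST(β)\{ε} to FOLLOW(B); if β nullable, add FOLLOW(A).
FOLLOW(A) = {$}


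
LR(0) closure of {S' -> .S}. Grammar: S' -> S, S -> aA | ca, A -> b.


Start: S' -> .S
For each item with dot before a nonterminal B, add B -> .γ for every B-production
Closure: [S' -> .S, S -> .aA, S -> .ca]


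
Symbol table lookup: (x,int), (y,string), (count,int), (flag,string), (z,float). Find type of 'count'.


Lookup 'count' → type int


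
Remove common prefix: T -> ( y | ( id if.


Common prefix: '('
Factored: T -> ( T', T' -> y | id if


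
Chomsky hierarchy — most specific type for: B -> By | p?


Left-linear: every RHS is a terminal or one nonterminal followed by a terminal
Classification: Type 3 (Regular)


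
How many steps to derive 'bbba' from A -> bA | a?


Derivation: A => bA => bbA => bbbA => bbba
Steps: 4


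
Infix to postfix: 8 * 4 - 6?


Left to right (same or higher precedence on left)
Postfix: 8 4 * 6 -


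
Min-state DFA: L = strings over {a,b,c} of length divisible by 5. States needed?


Track length mod 5: states 0..4, accept at 0
Minimal DFA: 5 states


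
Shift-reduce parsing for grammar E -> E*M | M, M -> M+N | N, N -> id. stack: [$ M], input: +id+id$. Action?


shift '+' to continue M -> M+N
Action: shift


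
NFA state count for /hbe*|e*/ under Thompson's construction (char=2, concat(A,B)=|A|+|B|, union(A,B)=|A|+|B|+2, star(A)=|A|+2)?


Syntax tree has 4 char leaf(s), 1 union(s), 2 star(s)
chars contribute 4×2 = 8; each union adds +2; each star adds +2
Total: 8 + 2 + 4 = 14 states


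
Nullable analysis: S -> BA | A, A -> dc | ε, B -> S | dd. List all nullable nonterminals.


A nonterminal is nullable iff some alternative derives ε (directly, or every symbol in it is nullable)
Nullable: {A, B, S}


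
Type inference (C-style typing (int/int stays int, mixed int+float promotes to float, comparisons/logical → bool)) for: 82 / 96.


Operand types: int / int
Rule: mixed int/float promotes to float; int/int stays int
Result type: int


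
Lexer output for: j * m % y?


Scan left to right, longest-match per lexeme
Tokens: ID(j), OP(*), ID(m), OP(%), ID(y)


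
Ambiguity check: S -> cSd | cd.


balanced c^n…d^n: each string has a unique parse
Unambiguous


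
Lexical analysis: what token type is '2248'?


Pattern: digits only
Type: INTEGER_LITERAL


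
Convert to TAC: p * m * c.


Break into single-operator statements:
t1 = p * m
t2 = t1 * c


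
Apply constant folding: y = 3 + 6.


3 + 6 = 9 at compile time
Optimized: y = 9


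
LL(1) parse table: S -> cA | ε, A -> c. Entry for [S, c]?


For [S, c]: 'c' ∈ FIRST(cA)
Entry: S -> cA


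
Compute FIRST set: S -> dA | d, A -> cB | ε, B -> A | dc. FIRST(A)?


Per alternative of A: FIRST(cB) = {c}; FIRST(ε) = {ε}
FIRST(A) = {c, ε}


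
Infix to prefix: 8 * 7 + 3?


left-to-right (same/higher precedence on left): tree is (+ (* 8 7) 3)
Prefix: + * 8 7 3


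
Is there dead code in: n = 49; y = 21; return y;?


n is assigned but never read
Dead: 'n = 49'


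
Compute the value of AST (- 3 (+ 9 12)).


Evaluate inner: (+ 9 12) = 21
Evaluate root: (- 3 21) = -18
Result: -18


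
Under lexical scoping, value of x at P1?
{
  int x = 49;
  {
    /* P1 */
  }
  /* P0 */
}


P1's block does not declare x; resolves to the enclosing declaration at depth 0
x = 49


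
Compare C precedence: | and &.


'&' is bitwise AND (level 5); '|' is bitwise OR (level 3)
Higher level binds tighter
'&' has higher precedence than '|'


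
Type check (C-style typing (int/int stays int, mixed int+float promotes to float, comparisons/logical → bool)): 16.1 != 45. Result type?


Operand types: float != int
Rule: comparison yields bool
Result type: bool


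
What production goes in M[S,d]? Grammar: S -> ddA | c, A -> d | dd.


For [S, d]: 'd' ∈ FIRST(ddA)
Entry: S -> ddA


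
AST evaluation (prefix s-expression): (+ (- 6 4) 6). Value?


Evaluate inner: (- 6 4) = 2
Evaluate root: (+ 2 6) = 8
Result: 8


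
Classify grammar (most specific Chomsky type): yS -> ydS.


LHS has context (more than one symbol) and |LHS| ≤ |RHS|
Classification: Type 1 (Context-Sensitive)


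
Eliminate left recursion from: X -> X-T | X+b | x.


Left-recursive alternatives: X-T, X+b; non-recursive: x
Introduce X': X -> xX', X' -> -TX' | +bX' | ε


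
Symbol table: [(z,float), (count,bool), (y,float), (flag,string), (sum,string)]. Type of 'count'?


Lookup 'count' → type bool


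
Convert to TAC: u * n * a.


Break into single-operator statements:
t1 = u * n
t2 = t1 * a


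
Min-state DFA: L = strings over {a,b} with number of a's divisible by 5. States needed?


Track (count of a) mod 5: states 0..4, accept at 0
Minimal DFA: 5 states


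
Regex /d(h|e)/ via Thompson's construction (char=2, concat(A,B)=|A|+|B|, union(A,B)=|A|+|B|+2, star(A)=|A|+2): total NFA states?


Syntax tree has 3 char leaf(s), 1 union(s), 0 star(s)
chars contribute 3×2 = 6; each union adds +2; each star adds +2
Total: 6 + 2 + 0 = 8 states


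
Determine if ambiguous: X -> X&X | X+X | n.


'n&n+n' has two parse trees (no precedence encoded between & and +)
Ambiguous


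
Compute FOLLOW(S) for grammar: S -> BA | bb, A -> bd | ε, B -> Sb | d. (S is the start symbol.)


$ ∈ FOLLOW(S). For each A -> αBβ: add FIRST(β)\{ε} to FOLLOW(B); if β nullable, add FOLLOW(A).
FOLLOW(S) = {$, b}


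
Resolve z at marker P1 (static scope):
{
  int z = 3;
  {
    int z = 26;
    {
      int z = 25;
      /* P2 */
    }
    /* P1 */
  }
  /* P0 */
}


z declared in the same block as P1
z = 26


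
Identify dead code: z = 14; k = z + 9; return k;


z is read by k's definition; k is returned
No dead code


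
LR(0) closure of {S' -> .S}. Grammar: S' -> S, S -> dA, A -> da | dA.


Start: S' -> .S
For each item with dot before a nonterminal B, add B -> .γ for every B-production
Closure: [S' -> .S, S -> .dA]


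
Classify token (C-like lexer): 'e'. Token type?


Pattern: letter/underscore followed by alphanumerics, not a keyword
Type: IDENTIFIER


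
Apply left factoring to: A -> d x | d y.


Common prefix: 'd'
Factored: A -> d A', A' -> x | y


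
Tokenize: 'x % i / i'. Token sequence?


Scan left to right, longest-match per lexeme
Tokens: ID(x), OP(%), ID(i), OP(/), ID(i)


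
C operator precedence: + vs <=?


'+' is additive (level 9); '<=' is relational (level 7)
Higher level binds tighter
'+' has higher precedence than '<='


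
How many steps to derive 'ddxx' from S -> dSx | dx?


Derivation: S => dSx => ddxx
Steps: 2


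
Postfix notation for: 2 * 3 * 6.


Left to right (same or higher precedence on left)
Postfix: 2 3 * 6 *


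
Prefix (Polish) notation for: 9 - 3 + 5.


left-to-right (same/higher precedence on left): tree is (+ (- 9 3) 5)
Prefix: + - 9 3 5


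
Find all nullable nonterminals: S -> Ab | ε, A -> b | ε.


A nonterminal is nullable iff some alternative derives ε (directly, or every symbol in it is nullable)
Nullable: {A, S}


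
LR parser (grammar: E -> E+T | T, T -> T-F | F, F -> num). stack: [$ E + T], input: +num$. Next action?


handle 'E+T' on top; lookahead ∈ FOLLOW(E) = {+, $}
Action: reduce (E -> E+T)


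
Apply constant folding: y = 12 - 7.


12 - 7 = 5 at compile time
Optimized: y = 5


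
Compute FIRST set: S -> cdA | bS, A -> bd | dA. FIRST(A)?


Per alternative of A: FIRST(bd) = {b}; FIRST(dA) = {d}
FIRST(A) = {b, d}


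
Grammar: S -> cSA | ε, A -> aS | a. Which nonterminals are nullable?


A nonterminal is nullable iff some alternative derives ε (directly, or every symbol in it is nullable)
Nullable: {S}


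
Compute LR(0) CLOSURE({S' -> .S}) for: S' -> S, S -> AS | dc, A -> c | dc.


Start: S' -> .S
For each item with dot before a nonterminal B, add B -> .γ for every B-production
Closure: [S' -> .S, S -> .AS, S -> .dc, A -> .c, A -> .dc]


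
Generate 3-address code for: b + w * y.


Break into single-operator statements:
t1 = w * y
t2 = b + t1


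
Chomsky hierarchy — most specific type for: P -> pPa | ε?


Single nonterminal LHS, but p^n a^n is not regular
Classification: Type 2 (Context-Free)


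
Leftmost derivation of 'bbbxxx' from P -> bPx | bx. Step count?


Derivation: P => bPx => bbPxx => bbbxxx
Steps: 3


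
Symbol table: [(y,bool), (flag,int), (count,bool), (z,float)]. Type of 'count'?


Lookup 'count' → type bool


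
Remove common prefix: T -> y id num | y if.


Common prefix: 'y'
Factored: T -> y T', T' -> id num | if


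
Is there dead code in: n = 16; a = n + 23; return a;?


n is read by a's definition; a is returned
No dead code


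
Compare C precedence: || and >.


'>' is relational (level 7); '||' is logical OR (level 1)
Higher level binds tighter
'>' has higher precedence than '||'


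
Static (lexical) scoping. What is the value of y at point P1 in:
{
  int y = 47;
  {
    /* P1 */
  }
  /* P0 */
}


P1's block does not declare y; resolves to the enclosing declaration at depth 0
y = 47


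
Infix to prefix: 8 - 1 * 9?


'*' binds tighter: tree is (- 8 (* 1 9))
Prefix: - 8 * 1 9


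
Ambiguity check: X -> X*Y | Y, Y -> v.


precedence layered via separate nonterminal Y: deterministic
Unambiguous


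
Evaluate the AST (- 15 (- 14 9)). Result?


Evaluate inner: (- 14 9) = 5
Evaluate root: (- 15 5) = 10
Result: 10


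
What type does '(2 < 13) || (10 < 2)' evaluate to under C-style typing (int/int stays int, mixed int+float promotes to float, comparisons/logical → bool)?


Operand types: bool || bool
Rule: logical operators take bool operands and yield bool
Result type: bool


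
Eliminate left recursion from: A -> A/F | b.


Left-recursive alternatives: A/F; non-recursive: b
Introduce A': A -> bA', A' -> /FA' | ε


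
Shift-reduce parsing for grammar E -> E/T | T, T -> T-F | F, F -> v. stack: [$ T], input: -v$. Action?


shift '-' to continue T -> T-F
Action: shift


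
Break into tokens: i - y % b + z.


Scan left to right, longest-match per lexeme
Tokens: ID(i), OP(-), ID(y), OP(%), ID(b), OP(+), ID(z)


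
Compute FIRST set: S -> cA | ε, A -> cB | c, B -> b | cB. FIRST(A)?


Per alternative of A: FIRST(cB) = {c}; FIRST(c) = {c}
FIRST(A) = {c}


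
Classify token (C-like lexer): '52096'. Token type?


Pattern: digits only
Type: INTEGER_LITERAL


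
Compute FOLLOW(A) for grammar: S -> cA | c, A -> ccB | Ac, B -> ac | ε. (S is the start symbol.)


$ ∈ FOLLOW(S). For each A -> αBβ: add FIRST(β)\{ε} to FOLLOW(B); if β nullable, add FOLLOW(A).
FOLLOW(A) = {$, c}


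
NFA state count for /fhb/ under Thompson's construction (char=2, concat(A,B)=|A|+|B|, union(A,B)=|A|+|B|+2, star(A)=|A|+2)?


Syntax tree has 3 char leaf(s), 0 union(s), 0 star(s)
chars contribute 3×2 = 6; each union adds +2; each star adds +2
Total: 6 + 0 + 0 = 6 states


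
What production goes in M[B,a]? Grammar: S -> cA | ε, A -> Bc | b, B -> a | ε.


For [B, a]: 'a' ∈ FIRST(a)
Entry: B -> a


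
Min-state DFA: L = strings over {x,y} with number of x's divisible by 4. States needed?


Track (count of x) mod 4: states 0..3, accept at 0
Minimal DFA: 4 states


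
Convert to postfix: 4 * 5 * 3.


Left to right (same or higher precedence on left)
Postfix: 4 5 * 3 *


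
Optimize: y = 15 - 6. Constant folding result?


15 - 6 = 9 at compile time
Optimized: y = 9


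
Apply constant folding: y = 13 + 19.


13 + 19 = 32 at compile time
Optimized: y = 32


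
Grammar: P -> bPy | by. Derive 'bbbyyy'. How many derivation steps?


Derivation: P => bPy => bbPyy => bbbyyy
Steps: 3


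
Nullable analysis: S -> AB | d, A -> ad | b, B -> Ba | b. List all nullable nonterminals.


A nonterminal is nullable iff some alternative derives ε (directly, or every symbol in it is nullable)
Nullable: {}


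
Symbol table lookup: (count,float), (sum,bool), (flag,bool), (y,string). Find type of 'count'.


Lookup 'count' → type float


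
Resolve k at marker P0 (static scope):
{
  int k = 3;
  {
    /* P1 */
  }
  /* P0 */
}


k declared in the same block as P0
k = 3


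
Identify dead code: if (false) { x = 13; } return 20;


condition is constant false, so the whole block is unreachable
Dead: 'if (false) { x = 13; }'


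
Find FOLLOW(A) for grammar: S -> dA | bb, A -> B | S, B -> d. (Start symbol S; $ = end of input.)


$ ∈ FOLLOW(S). For each A -> αBβ: add FIRST(β)\{ε} to FOLLOW(B); if β nullable, add FOLLOW(A).
FOLLOW(A) = {$}


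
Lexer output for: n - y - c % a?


Scan left to right, longest-match per lexeme
Tokens: ID(n), OP(-), ID(y), OP(-), ID(c), OP(%), ID(a)


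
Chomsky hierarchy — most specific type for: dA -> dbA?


LHS has context (more than one symbol) and |LHS| ≤ |RHS|
Classification: Type 1 (Context-Sensitive)


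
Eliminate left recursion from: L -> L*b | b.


Left-recursive alternatives: L*b; non-recursive: b
Introduce L': L -> bL', L' -> *bL' | ε


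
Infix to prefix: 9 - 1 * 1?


'*' binds tighter: tree is (- 9 (* 1 1))
Prefix: - 9 * 1 1


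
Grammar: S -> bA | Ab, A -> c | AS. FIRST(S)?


Per alternative of S: FIRST(bA) = {b}; FIRST(Ab) = {c}
FIRST(S) = {b, c}


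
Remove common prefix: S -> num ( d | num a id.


Common prefix: 'num'
Factored: S -> num S', S' -> ( d | a id
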